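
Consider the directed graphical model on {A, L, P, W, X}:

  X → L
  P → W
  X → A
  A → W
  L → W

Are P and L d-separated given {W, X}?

No

There are 2 undirected paths between P and L; checking each against the conditioning set {W, X}:
  1. P → W ← A ← X → L — W:collider[open]; A:chain[open]; X:fork[blocks] ⇒ blocked
  2. P → W ← L — W:collider[open] ⇒ active
At least one path is unblocked, so d-separation fails.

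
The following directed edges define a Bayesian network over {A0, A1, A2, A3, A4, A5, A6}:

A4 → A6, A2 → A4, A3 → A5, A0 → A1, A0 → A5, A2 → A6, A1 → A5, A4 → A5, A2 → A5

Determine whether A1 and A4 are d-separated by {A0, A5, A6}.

There are 6 undirected paths between A1 and A4; checking each against the conditioning set {A0, A5, A6}:
  1. A1 → A5 ← A4 — A5:collider[open] ⇒ active
  2. A1 → A5 ← A2 → A4 — A5:collider[open]; A2:fork[open] ⇒ active
  3. A1 → A5 ← A2 → A6 ← A4 — A5:collider[open]; A2:fork[open]; A6:collider[open] ⇒ active
  4. A1 ← A0 → A5 ← A4 — A0:fork[blocks]; A5:collider[open] ⇒ blocked
  5. A1 ← A0 → A5 ← A2 → A4 — A0:fork[blocks]; A5:collider[open]; A2:fork[open] ⇒ blocked
  6. A1 ← A0 → A5 ← A2 → A6 ← A4 — A0:fork[blocks]; A5:collider[open]; A2:fork[open]; A6:collider[open] ⇒ blocked
Since the path A1 → A5 ← A4 is active, A1 and A4 are not d-separated given {A0, A5, A6}.

No — A1 and A4 are not d-separated given {A0, A5, A6}.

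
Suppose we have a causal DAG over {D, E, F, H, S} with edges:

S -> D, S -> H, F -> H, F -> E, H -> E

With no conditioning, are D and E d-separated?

No

Enumerating the 2 paths from D to E and testing each for blocking by ∅:
  1. D ← S → H ← F → E — S:fork[open]; H:collider[blocks]; F:fork[open] ⇒ blocked
  2. D ← S → H → E — S:fork[open]; H:chain[open] ⇒ active
Because an active path exists, D and E are not d-separated.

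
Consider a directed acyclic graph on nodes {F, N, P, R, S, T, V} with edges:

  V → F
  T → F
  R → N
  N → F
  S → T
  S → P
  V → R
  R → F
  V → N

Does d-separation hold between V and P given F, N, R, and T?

There are 5 undirected paths between V and P; checking each against the conditioning set {F, N, R, T}:
  1. V → R → F ← T ← S → P — R:chain[blocks]; F:collider[open]; T:chain[blocks]; S:fork[open] ⇒ blocked
  2. V → R → N → F ← T ← S → P — R:chain[blocks]; N:chain[blocks]; F:collider[open]; T:chain[blocks]; S:fork[open] ⇒ blocked
  3. V → F ← T ← S → P — F:collider[open]; T:chain[blocks]; S:fork[open] ⇒ blocked
  4. V → N ← R → F ← T ← S → P — N:collider[open]; R:fork[blocks]; F:collider[open]; T:chain[blocks]; S:fork[open] ⇒ blocked
  5. V → N → F ← T ← S → P — N:chain[blocks]; F:collider[open]; T:chain[blocks]; S:fork[open] ⇒ blocked
Every path is blocked, so V and P are d-separated given {F, N, R, T}.

Yes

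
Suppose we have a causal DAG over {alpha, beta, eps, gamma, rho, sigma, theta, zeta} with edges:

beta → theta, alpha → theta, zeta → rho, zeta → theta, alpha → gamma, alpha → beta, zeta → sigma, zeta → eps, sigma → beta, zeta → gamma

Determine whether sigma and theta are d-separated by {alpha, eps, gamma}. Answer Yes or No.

No

There are 6 undirected paths between sigma and theta; checking each against the conditioning set {alpha, eps, gamma}:
Path 1: sigma ← zeta → theta
  zeta is a fork and zeta is not conditioned on — no node blocks this path, so it is active.
Path 2: sigma ← zeta → gamma ← alpha → theta
  alpha is a fork here and alpha is conditioned on, so the path is blocked at alpha.
Path 3: sigma ← zeta → gamma ← alpha → beta → theta
  alpha is a fork here and alpha is conditioned on, so the path is blocked at alpha.
Path 4: sigma → beta ← alpha → theta
  beta is a collider here and neither beta nor any of its descendants is conditioned on, so the collider stays closed — the path is blocked at beta.
Path 5: sigma → beta ← alpha → gamma ← zeta → theta
  beta is a collider here and neither beta nor any of its descendants is conditioned on, so the collider stays closed — the path is blocked at beta.
Path 6: sigma → beta → theta
  beta is a chain and beta is not conditioned on — no node blocks this path, so it is active.
Because an active path exists, sigma and theta are not d-separated.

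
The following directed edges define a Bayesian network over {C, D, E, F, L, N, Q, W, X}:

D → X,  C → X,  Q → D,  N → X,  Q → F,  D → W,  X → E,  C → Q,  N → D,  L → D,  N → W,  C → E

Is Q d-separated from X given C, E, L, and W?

There are 5 undirected paths between Q and X; checking each against the conditioning set {C, E, L, W}:
  1. Q → D → W ← N → X — D:chain[open]; W:collider[open]; N:fork[open] ⇒ active
  2. Q → D → X — D:chain[open] ⇒ active
  3. Q → D ← N → X — D:collider[open]; N:fork[open] ⇒ active
  4. Q ← C → X — C:fork[blocks] ⇒ blocked
  5. Q ← C → E ← X — C:fork[blocks]; E:collider[open] ⇒ blocked
At least one path is unblocked, so d-separation fails.

No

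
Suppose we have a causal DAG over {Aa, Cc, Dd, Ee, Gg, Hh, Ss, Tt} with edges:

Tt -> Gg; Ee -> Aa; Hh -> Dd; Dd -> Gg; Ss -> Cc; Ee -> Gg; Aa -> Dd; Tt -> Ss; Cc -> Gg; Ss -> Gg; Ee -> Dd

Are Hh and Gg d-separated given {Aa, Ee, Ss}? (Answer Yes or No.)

No

Enumerating the 3 paths from Hh to Gg and testing each for blocking by {Aa, Ee, Ss}:
  1. Hh → Dd ← Aa ← Ee → Gg — Dd:collider[blocks]; Aa:chain[blocks]; Ee:fork[blocks] ⇒ blocked
  2. Hh → Dd ← Ee → Gg — Dd:collider[blocks]; Ee:fork[blocks] ⇒ blocked
  3. Hh → Dd → Gg — Dd:chain[open] ⇒ active
At least one path is unblocked, so d-separation fails.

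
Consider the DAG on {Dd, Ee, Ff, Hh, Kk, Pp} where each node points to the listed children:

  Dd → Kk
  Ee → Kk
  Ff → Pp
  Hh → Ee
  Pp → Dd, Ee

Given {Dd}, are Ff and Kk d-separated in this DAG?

No

There are 2 undirected paths between Ff and Kk; checking each against the conditioning set {Dd}:
Path 1: Ff → Pp → Ee → Kk
  Pp is a chain and Pp is not conditioned on; Ee is a chain and Ee is not conditioned on — no node blocks this path, so it is active.
Path 2: Ff → Pp → Dd → Kk
  Dd is a chain here and Dd is conditioned on, so the path is blocked at Dd.
At least one path is unblocked, so d-separation fails.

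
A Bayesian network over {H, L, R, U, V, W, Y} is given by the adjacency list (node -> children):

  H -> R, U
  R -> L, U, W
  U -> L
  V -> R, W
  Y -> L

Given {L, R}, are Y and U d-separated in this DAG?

There are 3 undirected paths between Y and U; checking each against the conditioning set {L, R}:
Path 1: Y → L ← U
  L is a collider and L is conditioned on, which opens it — no node blocks this path, so it is active.
Path 2: Y → L ← R → U
  R is a fork here and R is conditioned on, so the path is blocked at R.
Path 3: Y → L ← R ← H → U
  R is a chain here and R is conditioned on, so the path is blocked at R.
Since the path Y → L ← U is active, Y and U are not d-separated given {L, R}.

No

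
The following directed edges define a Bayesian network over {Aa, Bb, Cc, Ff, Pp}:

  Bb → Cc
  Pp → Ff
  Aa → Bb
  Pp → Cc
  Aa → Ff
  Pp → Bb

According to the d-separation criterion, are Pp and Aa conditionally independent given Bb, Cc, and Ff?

3 paths connect Pp and Aa; each must be blocked for d-separation to hold:
Path 1: Pp → Bb ← Aa
  Bb is a collider and Bb is conditioned on, which opens it — no node blocks this path, so it is active.
Path 2: Pp → Cc ← Bb ← Aa
  Bb is a chain here and Bb is conditioned on, so the path is blocked at Bb.
Path 3: Pp → Ff ← Aa
  Ff is a collider and Ff is conditioned on, which opens it — no node blocks this path, so it is active.
Because an active path exists, Pp and Aa are not d-separated.

No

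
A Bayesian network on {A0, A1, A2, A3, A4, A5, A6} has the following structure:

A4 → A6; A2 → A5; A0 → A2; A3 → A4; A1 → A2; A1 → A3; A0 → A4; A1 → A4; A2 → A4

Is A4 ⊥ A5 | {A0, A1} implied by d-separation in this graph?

No

We examine all 4 paths between A4 and A5:
  1. A4 ← A0 → A2 → A5 — A0:fork[blocks]; A2:chain[open] ⇒ blocked
  2. A4 ← A2 → A5 — A2:fork[open] ⇒ active
  3. A4 ← A3 ← A1 → A2 → A5 — A3:chain[open]; A1:fork[blocks]; A2:chain[open] ⇒ blocked
  4. A4 ← A1 → A2 → A5 — A1:fork[blocks]; A2:chain[open] ⇒ blocked
Since the path A4 ← A2 → A5 is active, A4 and A5 are not d-separated given {A0, A1}.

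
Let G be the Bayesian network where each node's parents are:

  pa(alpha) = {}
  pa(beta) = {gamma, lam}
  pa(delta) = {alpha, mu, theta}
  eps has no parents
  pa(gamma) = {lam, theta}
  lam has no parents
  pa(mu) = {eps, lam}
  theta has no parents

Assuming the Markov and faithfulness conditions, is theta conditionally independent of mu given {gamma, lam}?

Yes — theta and mu are d-separated given {gamma, lam}.

Enumerating the 3 paths from theta to mu and testing each for blocking by {gamma, lam}:
  1. theta → delta ← mu — delta:collider[blocks] ⇒ blocked
  2. theta → gamma → beta ← lam → mu — gamma:chain[blocks]; beta:collider[blocks]; lam:fork[blocks] ⇒ blocked
  3. theta → gamma ← lam → mu — gamma:collider[open]; lam:fork[blocks] ⇒ blocked
Since every path is blocked, d-separation holds.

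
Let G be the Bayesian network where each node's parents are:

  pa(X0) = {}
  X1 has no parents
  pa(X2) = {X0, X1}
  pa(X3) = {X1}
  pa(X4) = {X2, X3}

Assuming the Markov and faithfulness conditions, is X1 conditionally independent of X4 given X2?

No

Enumerating the 2 paths from X1 to X4 and testing each for blocking by {X2}:
Path 1: X1 → X3 → X4
  X3 is a chain and X3 is not conditioned on — no node blocks this path, so it is active.
Path 2: X1 → X2 → X4
  X2 is a chain here and X2 is conditioned on, so the path is blocked at X2.
At least one path is unblocked, so d-separation fails.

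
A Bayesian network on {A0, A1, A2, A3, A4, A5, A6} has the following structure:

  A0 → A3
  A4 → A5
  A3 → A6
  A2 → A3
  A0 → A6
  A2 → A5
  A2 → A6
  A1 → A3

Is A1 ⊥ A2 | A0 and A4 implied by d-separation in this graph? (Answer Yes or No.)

We examine all 3 paths between A1 and A2:
Path 1: A1 → A3 ← A2
  A3 is a collider here and neither A3 nor any of its descendants is conditioned on, so the collider stays closed — the path is blocked at A3.
Path 2: A1 → A3 ← A0 → A6 ← A2
  A3 is a collider here and neither A3 nor any of its descendants is conditioned on, so the collider stays closed — the path is blocked at A3.
Path 3: A1 → A3 → A6 ← A2
  A6 is a collider here and neither A6 nor any of its descendants is conditioned on, so the collider stays closed — the path is blocked at A6.
Every path is blocked, so A1 and A2 are d-separated given {A0, A4}.

Yes — A1 and A2 are d-separated given {A0, A4}.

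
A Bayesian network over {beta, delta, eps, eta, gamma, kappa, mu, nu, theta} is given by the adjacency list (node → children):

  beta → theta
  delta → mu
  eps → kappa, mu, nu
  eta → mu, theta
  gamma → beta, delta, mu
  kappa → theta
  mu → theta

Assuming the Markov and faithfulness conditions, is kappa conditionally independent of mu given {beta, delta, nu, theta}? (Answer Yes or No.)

No

There are 5 undirected paths between kappa and mu; checking each against the conditioning set {beta, delta, nu, theta}:
Path 1: kappa → theta ← eta → mu
  theta is a collider and theta is conditioned on, which opens it; eta is a fork and eta is not conditioned on — no node blocks this path, so it is active.
Path 2: kappa → theta ← mu
  theta is a collider and theta is conditioned on, which opens it — no node blocks this path, so it is active.
Path 3: kappa → theta ← beta ← gamma → mu
  beta is a chain here and beta is conditioned on, so the path is blocked at beta.
Path 4: kappa → theta ← beta ← gamma → delta → mu
  beta is a chain here and beta is conditioned on, so the path is blocked at beta.
Path 5: kappa ← eps → mu
  eps is a fork and eps is not conditioned on — no node blocks this path, so it is active.
At least one path is unblocked, so d-separation fails.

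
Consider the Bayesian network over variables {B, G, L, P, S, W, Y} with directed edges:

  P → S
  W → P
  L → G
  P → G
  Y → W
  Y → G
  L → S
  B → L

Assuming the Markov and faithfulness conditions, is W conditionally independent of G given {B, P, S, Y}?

Yes — W and G are d-separated given {B, P, S, Y}.

3 paths connect W and G; each must be blocked for d-separation to hold:
Path 1: W ← Y → G
  Y is a fork here and Y is conditioned on, so the path is blocked at Y.
Path 2: W → P → S ← L → G
  P is a chain here and P is conditioned on, so the path is blocked at P.
Path 3: W → P → G
  P is a chain here and P is conditioned on, so the path is blocked at P.
Since every path is blocked, d-separation holds.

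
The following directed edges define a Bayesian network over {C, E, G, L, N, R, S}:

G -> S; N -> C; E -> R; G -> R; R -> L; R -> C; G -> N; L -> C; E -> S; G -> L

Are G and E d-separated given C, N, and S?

No

Enumerating the 6 paths from G to E and testing each for blocking by {C, N, S}:
  1. G → N → C ← R ← E — N:chain[blocks]; C:collider[open]; R:chain[open] ⇒ blocked
  2. G → N → C ← L ← R ← E — N:chain[blocks]; C:collider[open]; L:chain[open]; R:chain[open] ⇒ blocked
  3. G → R ← E — R:collider[open] ⇒ active
  4. G → L ← R ← E — L:collider[open]; R:chain[open] ⇒ active
  5. G → L → C ← R ← E — L:chain[open]; C:collider[open]; R:chain[open] ⇒ active
  6. G → S ← E — S:collider[open] ⇒ active
Because an active path exists, G and E are not d-separated.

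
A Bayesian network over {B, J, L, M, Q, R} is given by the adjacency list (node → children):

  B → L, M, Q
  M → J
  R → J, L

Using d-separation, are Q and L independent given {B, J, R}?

Yes — Q and L are d-separated given {B, J, R}.

We examine all 2 paths between Q and L:
  1. Q ← B → L — B:fork[blocks] ⇒ blocked
  2. Q ← B → M → J ← R → L — B:fork[blocks]; M:chain[open]; J:collider[open]; R:fork[blocks] ⇒ blocked
Every path is blocked, so Q and L are d-separated given {B, J, R}.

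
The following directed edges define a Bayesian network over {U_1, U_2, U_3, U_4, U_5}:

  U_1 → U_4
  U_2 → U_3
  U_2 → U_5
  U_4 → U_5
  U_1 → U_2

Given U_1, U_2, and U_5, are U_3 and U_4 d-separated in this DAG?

There are 2 undirected paths between U_3 and U_4; checking each against the conditioning set {U_1, U_2, U_5}:
Path 1: U_3 ← U_2 ← U_1 → U_4
  U_2 is a chain here and U_2 is conditioned on, so the path is blocked at U_2.
Path 2: U_3 ← U_2 → U_5 ← U_4
  U_2 is a fork here and U_2 is conditioned on, so the path is blocked at U_2.
Every path is blocked, so U_3 and U_4 are d-separated given {U_1, U_2, U_5}.

Yes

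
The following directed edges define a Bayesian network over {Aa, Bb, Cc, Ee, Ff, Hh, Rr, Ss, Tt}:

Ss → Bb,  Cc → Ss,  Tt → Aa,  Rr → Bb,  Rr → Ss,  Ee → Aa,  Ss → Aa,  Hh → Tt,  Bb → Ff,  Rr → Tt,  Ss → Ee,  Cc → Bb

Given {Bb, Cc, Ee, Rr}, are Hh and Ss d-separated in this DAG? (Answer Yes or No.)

There are 5 undirected paths between Hh and Ss; checking each against the conditioning set {Bb, Cc, Ee, Rr}:
Path 1: Hh → Tt → Aa ← Ss
  Aa is a collider here and neither Aa nor any of its descendants is conditioned on, so the collider stays closed — the path is blocked at Aa.
Path 2: Hh → Tt → Aa ← Ee ← Ss
  Aa is a collider here and neither Aa nor any of its descendants is conditioned on, so the collider stays closed — the path is blocked at Aa.
Path 3: Hh → Tt ← Rr → Ss
  Tt is a collider here and neither Tt nor any of its descendants is conditioned on, so the collider stays closed — the path is blocked at Tt.
Path 4: Hh → Tt ← Rr → Bb ← Ss
  Tt is a collider here and neither Tt nor any of its descendants is conditioned on, so the collider stays closed — the path is blocked at Tt.
Path 5: Hh → Tt ← Rr → Bb ← Cc → Ss
  Tt is a collider here and neither Tt nor any of its descendants is conditioned on, so the collider stays closed — the path is blocked at Tt.
All paths are blocked; Hh ⊥ Ss | {Bb, Cc, Ee, Rr} holds.

Yes — Hh and Ss are d-separated given {Bb, Cc, Ee, Rr}.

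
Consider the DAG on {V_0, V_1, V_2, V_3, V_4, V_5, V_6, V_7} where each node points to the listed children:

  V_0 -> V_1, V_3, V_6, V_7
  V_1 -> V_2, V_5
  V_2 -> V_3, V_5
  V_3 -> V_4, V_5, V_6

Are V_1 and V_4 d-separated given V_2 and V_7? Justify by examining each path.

6 paths connect V_1 and V_4; each must be blocked for d-separation to hold:
  1. V_1 → V_2 → V_5 ← V_3 → V_4 — V_2:chain[blocks]; V_5:collider[blocks]; V_3:fork[open] ⇒ blocked
  2. V_1 → V_2 → V_3 → V_4 — V_2:chain[blocks]; V_3:chain[open] ⇒ blocked
  3. V_1 → V_5 ← V_2 → V_3 → V_4 — V_5:collider[blocks]; V_2:fork[blocks]; V_3:chain[open] ⇒ blocked
  4. V_1 → V_5 ← V_3 → V_4 — V_5:collider[blocks]; V_3:fork[open] ⇒ blocked
  5. V_1 ← V_0 → V_3 → V_4 — V_0:fork[open]; V_3:chain[open] ⇒ active
  6. V_1 ← V_0 → V_6 ← V_3 → V_4 — V_0:fork[open]; V_6:collider[blocks]; V_3:fork[open] ⇒ blocked
Since the path V_1 ← V_0 → V_3 → V_4 is active, V_1 and V_4 are not d-separated given {V_2, V_7}.

No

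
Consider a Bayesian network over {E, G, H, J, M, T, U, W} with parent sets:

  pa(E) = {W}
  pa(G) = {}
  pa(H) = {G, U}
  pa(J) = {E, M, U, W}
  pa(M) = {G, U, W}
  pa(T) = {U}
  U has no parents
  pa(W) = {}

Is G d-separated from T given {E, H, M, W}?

5 paths connect G and T; each must be blocked for d-separation to hold:
Path 1: G → M → J ← U → T
  M is a chain here and M is conditioned on, so the path is blocked at M.
Path 2: G → M ← U → T
  M is a collider and M is conditioned on, which opens it; U is a fork and U is not conditioned on — no node blocks this path, so it is active.
Path 3: G → M ← W → E → J ← U → T
  W is a fork here and W is conditioned on, so the path is blocked at W.
Path 4: G → M ← W → J ← U → T
  W is a fork here and W is conditioned on, so the path is blocked at W.
Path 5: G → H ← U → T
  H is a collider and H is conditioned on, which opens it; U is a fork and U is not conditioned on — no node blocks this path, so it is active.
Because an active path exists, G and T are not d-separated.

No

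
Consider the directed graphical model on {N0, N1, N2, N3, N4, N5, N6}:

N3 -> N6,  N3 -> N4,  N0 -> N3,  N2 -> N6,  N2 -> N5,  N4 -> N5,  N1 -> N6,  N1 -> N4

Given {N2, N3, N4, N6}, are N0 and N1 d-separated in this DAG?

Yes — N0 and N1 are d-separated given {N2, N3, N4, N6}.

We examine all 4 paths between N0 and N1:
Path 1: N0 → N3 → N6 ← N1
  N3 is a chain here and N3 is conditioned on, so the path is blocked at N3.
Path 2: N0 → N3 → N6 ← N2 → N5 ← N4 ← N1
  N3 is a chain here and N3 is conditioned on, so the path is blocked at N3.
Path 3: N0 → N3 → N4 ← N1
  N3 is a chain here and N3 is conditioned on, so the path is blocked at N3.
Path 4: N0 → N3 → N4 → N5 ← N2 → N6 ← N1
  N3 is a chain here and N3 is conditioned on, so the path is blocked at N3.
Since every path is blocked, d-separation holds.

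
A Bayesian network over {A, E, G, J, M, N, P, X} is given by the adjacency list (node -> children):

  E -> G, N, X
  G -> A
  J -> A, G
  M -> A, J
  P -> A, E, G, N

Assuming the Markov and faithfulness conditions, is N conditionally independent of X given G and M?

No

6 paths connect N and X; each must be blocked for d-separation to hold:
Path 1: N ← E → X
  E is a fork and E is not conditioned on — no node blocks this path, so it is active.
Path 2: N ← P → E → X
  P is a fork and P is not conditioned on; E is a chain and E is not conditioned on — no node blocks this path, so it is active.
Path 3: N ← P → A ← M → J → G ← E → X
  A is a collider here and neither A nor any of its descendants is conditioned on, so the collider stays closed — the path is blocked at A.
Path 4: N ← P → A ← G ← E → X
  A is a collider here and neither A nor any of its descendants is conditioned on, so the collider stays closed — the path is blocked at A.
Path 5: N ← P → A ← J → G ← E → X
  A is a collider here and neither A nor any of its descendants is conditioned on, so the collider stays closed — the path is blocked at A.
Path 6: N ← P → G ← E → X
  P is a fork and P is not conditioned on; G is a collider and G is conditioned on, which opens it; E is a fork and E is not conditioned on — no node blocks this path, so it is active.
Because an active path exists, N and X are not d-separated.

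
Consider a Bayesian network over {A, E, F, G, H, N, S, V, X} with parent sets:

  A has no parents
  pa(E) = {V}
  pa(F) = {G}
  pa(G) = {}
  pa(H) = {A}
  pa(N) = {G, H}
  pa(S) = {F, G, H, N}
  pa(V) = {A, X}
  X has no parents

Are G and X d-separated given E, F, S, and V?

We examine all 6 paths between G and X:
  1. G → N → S ← H ← A → V ← X — N:chain[open]; S:collider[open]; H:chain[open]; A:fork[open]; V:collider[open] ⇒ active
  2. G → N ← H ← A → V ← X — N:collider[open]; H:chain[open]; A:fork[open]; V:collider[open] ⇒ active
  3. G → S ← N ← H ← A → V ← X — S:collider[open]; N:chain[open]; H:chain[open]; A:fork[open]; V:collider[open] ⇒ active
  4. G → S ← H ← A → V ← X — S:collider[open]; H:chain[open]; A:fork[open]; V:collider[open] ⇒ active
  5. G → F → S ← N ← H ← A → V ← X — F:chain[blocks]; S:collider[open]; N:chain[open]; H:chain[open]; A:fork[open]; V:collider[open] ⇒ blocked
  6. G → F → S ← H ← A → V ← X — F:chain[blocks]; S:collider[open]; H:chain[open]; A:fork[open]; V:collider[open] ⇒ blocked
Since the path G → N → S ← H ← A → V ← X is active, G and X are not d-separated given {E, F, S, V}.

No — G and X are not d-separated given {E, F, S, V}.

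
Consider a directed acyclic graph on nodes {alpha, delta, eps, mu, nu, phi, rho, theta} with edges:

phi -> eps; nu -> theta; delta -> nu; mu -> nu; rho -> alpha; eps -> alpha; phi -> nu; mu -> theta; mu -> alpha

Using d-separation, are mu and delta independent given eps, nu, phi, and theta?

We examine all 3 paths between mu and delta:
Path 1: mu → alpha ← eps ← phi → nu ← delta
  alpha is a collider here and neither alpha nor any of its descendants is conditioned on, so the collider stays closed — the path is blocked at alpha.
Path 2: mu → nu ← delta
  nu is a collider and nu is conditioned on, which opens it — no node blocks this path, so it is active.
Path 3: mu → theta ← nu ← delta
  nu is a chain here and nu is conditioned on, so the path is blocked at nu.
At least one path is unblocked, so d-separation fails.

No — mu and delta are not d-separated given {eps, nu, phi, theta}.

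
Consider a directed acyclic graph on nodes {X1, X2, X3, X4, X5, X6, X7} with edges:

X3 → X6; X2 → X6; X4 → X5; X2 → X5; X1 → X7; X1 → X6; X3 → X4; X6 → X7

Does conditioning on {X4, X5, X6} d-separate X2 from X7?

No

There are 4 undirected paths between X2 and X7; checking each against the conditioning set {X4, X5, X6}:
Path 1: X2 → X5 ← X4 ← X3 → X6 → X7
  X4 is a chain here and X4 is conditioned on, so the path is blocked at X4.
Path 2: X2 → X5 ← X4 ← X3 → X6 ← X1 → X7
  X4 is a chain here and X4 is conditioned on, so the path is blocked at X4.
Path 3: X2 → X6 → X7
  X6 is a chain here and X6 is conditioned on, so the path is blocked at X6.
Path 4: X2 → X6 ← X1 → X7
  X6 is a collider and X6 is conditioned on, which opens it; X1 is a fork and X1 is not conditioned on — no node blocks this path, so it is active.
At least one path is unblocked, so d-separation fails.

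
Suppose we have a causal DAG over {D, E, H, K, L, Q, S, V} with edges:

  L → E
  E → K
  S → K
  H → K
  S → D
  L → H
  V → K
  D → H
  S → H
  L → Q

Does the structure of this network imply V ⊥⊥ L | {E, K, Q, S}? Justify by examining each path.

No

4 paths connect V and L; each must be blocked for d-separation to hold:
Path 1: V → K ← S → H ← L
  S is a fork here and S is conditioned on, so the path is blocked at S.
Path 2: V → K ← S → D → H ← L
  S is a fork here and S is conditioned on, so the path is blocked at S.
Path 3: V → K ← H ← L
  K is a collider and K is conditioned on, which opens it; H is a chain and H is not conditioned on — no node blocks this path, so it is active.
Path 4: V → K ← E ← L
  E is a chain here and E is conditioned on, so the path is blocked at E.
Because an active path exists, V and L are not d-separated.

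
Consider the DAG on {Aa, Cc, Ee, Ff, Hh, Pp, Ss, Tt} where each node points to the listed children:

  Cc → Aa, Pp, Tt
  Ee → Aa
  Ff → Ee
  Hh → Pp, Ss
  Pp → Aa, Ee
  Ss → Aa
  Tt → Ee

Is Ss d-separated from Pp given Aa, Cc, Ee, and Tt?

No

Enumerating the 6 paths from Ss to Pp and testing each for blocking by {Aa, Cc, Ee, Tt}:
Path 1: Ss → Aa ← Pp
  Aa is a collider and Aa is conditioned on, which opens it — no node blocks this path, so it is active.
Path 2: Ss → Aa ← Cc → Pp
  Cc is a fork here and Cc is conditioned on, so the path is blocked at Cc.
Path 3: Ss → Aa ← Cc → Tt → Ee ← Pp
  Cc is a fork here and Cc is conditioned on, so the path is blocked at Cc.
Path 4: Ss → Aa ← Ee ← Pp
  Ee is a chain here and Ee is conditioned on, so the path is blocked at Ee.
Path 5: Ss → Aa ← Ee ← Tt ← Cc → Pp
  Ee is a chain here and Ee is conditioned on, so the path is blocked at Ee.
Path 6: Ss ← Hh → Pp
  Hh is a fork and Hh is not conditioned on — no node blocks this path, so it is active.
Since the path Ss → Aa ← Pp is active, Ss and Pp are not d-separated given {Aa, Cc, Ee, Tt}.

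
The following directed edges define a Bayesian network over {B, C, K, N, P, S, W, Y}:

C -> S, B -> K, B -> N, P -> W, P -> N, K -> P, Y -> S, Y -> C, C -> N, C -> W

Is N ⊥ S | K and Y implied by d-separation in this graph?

6 paths connect N and S; each must be blocked for d-separation to hold:
  1. N ← C ← Y → S — C:chain[open]; Y:fork[blocks] ⇒ blocked
  2. N ← C → S — C:fork[open] ⇒ active
  3. N ← B → K → P → W ← C ← Y → S — B:fork[open]; K:chain[blocks]; P:chain[open]; W:collider[blocks]; C:chain[open]; Y:fork[blocks] ⇒ blocked
  4. N ← B → K → P → W ← C → S — B:fork[open]; K:chain[blocks]; P:chain[open]; W:collider[blocks]; C:fork[open] ⇒ blocked
  5. N ← P → W ← C ← Y → S — P:fork[open]; W:collider[blocks]; C:chain[open]; Y:fork[blocks] ⇒ blocked
  6. N ← P → W ← C → S — P:fork[open]; W:collider[blocks]; C:fork[open] ⇒ blocked
Because an active path exists, N and S are not d-separated.

No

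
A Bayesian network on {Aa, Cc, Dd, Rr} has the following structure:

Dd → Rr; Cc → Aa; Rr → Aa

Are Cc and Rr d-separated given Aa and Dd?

Only one path connects Cc and Rr:
  1. Cc → Aa ← Rr — Aa:collider[open] ⇒ active
Because an active path exists, Cc and Rr are not d-separated.

No — Cc and Rr are not d-separated given {Aa, Dd}.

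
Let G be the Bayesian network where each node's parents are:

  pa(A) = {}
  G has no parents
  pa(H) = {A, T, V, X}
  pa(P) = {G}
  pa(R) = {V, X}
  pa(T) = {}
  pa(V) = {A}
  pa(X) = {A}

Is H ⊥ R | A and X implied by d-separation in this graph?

No

6 paths connect H and R; each must be blocked for d-separation to hold:
  1. H ← V → R — V:fork[open] ⇒ active
  2. H ← V ← A → X → R — V:chain[open]; A:fork[blocks]; X:chain[blocks] ⇒ blocked
  3. H ← X → R — X:fork[blocks] ⇒ blocked
  4. H ← X ← A → V → R — X:chain[blocks]; A:fork[blocks]; V:chain[open] ⇒ blocked
  5. H ← A → V → R — A:fork[blocks]; V:chain[open] ⇒ blocked
  6. H ← A → X → R — A:fork[blocks]; X:chain[blocks] ⇒ blocked
Since the path H ← V → R is active, H and R are not d-separated given {A, X}.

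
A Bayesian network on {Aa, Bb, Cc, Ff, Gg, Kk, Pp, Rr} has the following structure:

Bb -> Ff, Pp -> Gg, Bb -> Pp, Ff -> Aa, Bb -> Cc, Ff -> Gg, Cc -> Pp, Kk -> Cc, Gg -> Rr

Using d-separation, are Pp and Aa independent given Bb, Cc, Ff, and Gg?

We examine all 3 paths between Pp and Aa:
Path 1: Pp ← Bb → Ff → Aa
  Bb is a fork here and Bb is conditioned on, so the path is blocked at Bb.
Path 2: Pp ← Cc ← Bb → Ff → Aa
  Cc is a chain here and Cc is conditioned on, so the path is blocked at Cc.
Path 3: Pp → Gg ← Ff → Aa
  Ff is a fork here and Ff is conditioned on, so the path is blocked at Ff.
All paths are blocked; Pp ⊥ Aa | {Bb, Cc, Ff, Gg} holds.

Yes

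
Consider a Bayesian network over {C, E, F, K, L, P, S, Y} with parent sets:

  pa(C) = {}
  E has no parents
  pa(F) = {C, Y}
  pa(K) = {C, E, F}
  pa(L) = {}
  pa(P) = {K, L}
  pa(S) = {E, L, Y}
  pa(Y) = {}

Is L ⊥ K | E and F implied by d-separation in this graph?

Yes

4 paths connect L and K; each must be blocked for d-separation to hold:
Path 1: L → S ← E → K
  S is a collider here and neither S nor any of its descendants is conditioned on, so the collider stays closed — the path is blocked at S.
Path 2: L → S ← Y → F → K
  S is a collider here and neither S nor any of its descendants is conditioned on, so the collider stays closed — the path is blocked at S.
Path 3: L → S ← Y → F ← C → K
  S is a collider here and neither S nor any of its descendants is conditioned on, so the collider stays closed — the path is blocked at S.
Path 4: L → P ← K
  P is a collider here and neither P nor any of its descendants is conditioned on, so the collider stays closed — the path is blocked at P.
Every path is blocked, so L and K are d-separated given {E, F}.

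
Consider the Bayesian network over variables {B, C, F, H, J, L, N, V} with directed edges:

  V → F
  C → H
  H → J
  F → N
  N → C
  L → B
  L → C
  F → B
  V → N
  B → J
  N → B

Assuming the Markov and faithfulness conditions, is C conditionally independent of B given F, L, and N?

There are 5 undirected paths between C and B; checking each against the conditioning set {F, L, N}:
Path 1: C → H → J ← B
  J is a collider here and neither J nor any of its descendants is conditioned on, so the collider stays closed — the path is blocked at J.
Path 2: C ← N ← F → B
  N is a chain here and N is conditioned on, so the path is blocked at N.
Path 3: C ← N ← V → F → B
  N is a chain here and N is conditioned on, so the path is blocked at N.
Path 4: C ← N → B
  N is a fork here and N is conditioned on, so the path is blocked at N.
Path 5: C ← L → B
  L is a fork here and L is conditioned on, so the path is blocked at L.
Every path is blocked, so C and B are d-separated given {F, L, N}.

Yes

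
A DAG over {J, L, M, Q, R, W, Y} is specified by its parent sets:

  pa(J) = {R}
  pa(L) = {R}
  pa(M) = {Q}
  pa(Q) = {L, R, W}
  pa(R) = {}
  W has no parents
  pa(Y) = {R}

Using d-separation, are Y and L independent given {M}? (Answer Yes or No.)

No

Enumerating the 2 paths from Y to L and testing each for blocking by {M}:
Path 1: Y ← R → L
  R is a fork and R is not conditioned on — no node blocks this path, so it is active.
Path 2: Y ← R → Q ← L
  R is a fork and R is not conditioned on; Q is a collider and its descendant M is conditioned on, which opens it — no node blocks this path, so it is active.
Because an active path exists, Y and L are not d-separated.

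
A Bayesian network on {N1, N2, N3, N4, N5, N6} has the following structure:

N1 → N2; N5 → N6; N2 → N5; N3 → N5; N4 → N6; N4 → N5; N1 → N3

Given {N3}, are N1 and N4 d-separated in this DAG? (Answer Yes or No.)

There are 4 undirected paths between N1 and N4; checking each against the conditioning set {N3}:
Path 1: N1 → N2 → N5 ← N4
  N5 is a collider here and neither N5 nor any of its descendants is conditioned on, so the collider stays closed — the path is blocked at N5.
Path 2: N1 → N2 → N5 → N6 ← N4
  N6 is a collider here and neither N6 nor any of its descendants is conditioned on, so the collider stays closed — the path is blocked at N6.
Path 3: N1 → N3 → N5 ← N4
  N3 is a chain here and N3 is conditioned on, so the path is blocked at N3.
Path 4: N1 → N3 → N5 → N6 ← N4
  N3 is a chain here and N3 is conditioned on, so the path is blocked at N3.
Since every path is blocked, d-separation holds.

Yes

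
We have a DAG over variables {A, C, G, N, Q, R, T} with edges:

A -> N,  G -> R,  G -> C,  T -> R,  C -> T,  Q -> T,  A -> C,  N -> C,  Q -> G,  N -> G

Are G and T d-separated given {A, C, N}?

5 paths connect G and T; each must be blocked for d-separation to hold:
Path 1: G → R ← T
  R is a collider here and neither R nor any of its descendants is conditioned on, so the collider stays closed — the path is blocked at R.
Path 2: G ← Q → T
  Q is a fork and Q is not conditioned on — no node blocks this path, so it is active.
Path 3: G ← N ← A → C → T
  N is a chain here and N is conditioned on, so the path is blocked at N.
Path 4: G ← N → C → T
  N is a fork here and N is conditioned on, so the path is blocked at N.
Path 5: G → C → T
  C is a chain here and C is conditioned on, so the path is blocked at C.
Since the path G ← Q → T is active, G and T are not d-separated given {A, C, N}.

No — G and T are not d-separated given {A, C, N}.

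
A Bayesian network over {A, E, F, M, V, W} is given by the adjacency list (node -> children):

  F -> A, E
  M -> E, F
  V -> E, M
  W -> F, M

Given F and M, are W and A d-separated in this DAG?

We examine all 4 paths between W and A:
Path 1: W → M ← V → E ← F → A
  E is a collider here and neither E nor any of its descendants is conditioned on, so the collider stays closed — the path is blocked at E.
Path 2: W → M → E ← F → A
  M is a chain here and M is conditioned on, so the path is blocked at M.
Path 3: W → M → F → A
  M is a chain here and M is conditioned on, so the path is blocked at M.
Path 4: W → F → A
  F is a chain here and F is conditioned on, so the path is blocked at F.
All paths are blocked; W ⊥ A | {F, M} holds.

Yes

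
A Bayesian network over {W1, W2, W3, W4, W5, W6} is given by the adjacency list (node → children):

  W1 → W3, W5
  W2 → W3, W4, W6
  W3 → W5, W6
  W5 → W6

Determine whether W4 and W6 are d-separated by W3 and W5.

4 paths connect W4 and W6; each must be blocked for d-separation to hold:
Path 1: W4 ← W2 → W3 → W6
  W3 is a chain here and W3 is conditioned on, so the path is blocked at W3.
Path 2: W4 ← W2 → W3 → W5 → W6
  W3 is a chain here and W3 is conditioned on, so the path is blocked at W3.
Path 3: W4 ← W2 → W3 ← W1 → W5 → W6
  W5 is a chain here and W5 is conditioned on, so the path is blocked at W5.
Path 4: W4 ← W2 → W6
  W2 is a fork and W2 is not conditioned on — no node blocks this path, so it is active.
Since the path W4 ← W2 → W6 is active, W4 and W6 are not d-separated given {W3, W5}.

No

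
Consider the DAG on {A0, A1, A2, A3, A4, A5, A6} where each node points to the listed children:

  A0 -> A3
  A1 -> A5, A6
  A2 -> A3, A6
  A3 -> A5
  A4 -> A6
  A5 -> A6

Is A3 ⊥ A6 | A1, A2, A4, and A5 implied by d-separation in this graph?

Yes

Enumerating the 3 paths from A3 to A6 and testing each for blocking by {A1, A2, A4, A5}:
  1. A3 ← A2 → A6 — A2:fork[blocks] ⇒ blocked
  2. A3 → A5 → A6 — A5:chain[blocks] ⇒ blocked
  3. A3 → A5 ← A1 → A6 — A5:collider[open]; A1:fork[blocks] ⇒ blocked
All paths are blocked; A3 ⊥ A6 | {A1, A2, A4, A5} holds.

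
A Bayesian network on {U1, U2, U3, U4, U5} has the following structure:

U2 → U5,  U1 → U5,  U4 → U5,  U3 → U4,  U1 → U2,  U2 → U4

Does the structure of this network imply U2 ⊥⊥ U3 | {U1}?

Enumerating the 3 paths from U2 to U3 and testing each for blocking by {U1}:
Path 1: U2 → U5 ← U4 ← U3
  U5 is a collider here and neither U5 nor any of its descendants is conditioned on, so the collider stays closed — the path is blocked at U5.
Path 2: U2 ← U1 → U5 ← U4 ← U3
  U1 is a fork here and U1 is conditioned on, so the path is blocked at U1.
Path 3: U2 → U4 ← U3
  U4 is a collider here and neither U4 nor any of its descendants is conditioned on, so the collider stays closed — the path is blocked at U4.
Since every path is blocked, d-separation holds.

Yes — U2 and U3 are d-separated given {U1}.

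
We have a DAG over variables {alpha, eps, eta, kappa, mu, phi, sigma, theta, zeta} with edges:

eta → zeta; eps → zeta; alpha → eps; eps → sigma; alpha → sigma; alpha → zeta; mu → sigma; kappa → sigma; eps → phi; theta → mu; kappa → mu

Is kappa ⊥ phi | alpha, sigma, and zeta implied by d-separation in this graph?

No — kappa and phi are not d-separated given {alpha, sigma, zeta}.

6 paths connect kappa and phi; each must be blocked for d-separation to hold:
Path 1: kappa → mu → sigma ← alpha → zeta ← eps → phi
  alpha is a fork here and alpha is conditioned on, so the path is blocked at alpha.
Path 2: kappa → mu → sigma ← alpha → eps → phi
  alpha is a fork here and alpha is conditioned on, so the path is blocked at alpha.
Path 3: kappa → mu → sigma ← eps → phi
  mu is a chain and mu is not conditioned on; sigma is a collider and sigma is conditioned on, which opens it; eps is a fork and eps is not conditioned on — no node blocks this path, so it is active.
Path 4: kappa → sigma ← alpha → zeta ← eps → phi
  alpha is a fork here and alpha is conditioned on, so the path is blocked at alpha.
Path 5: kappa → sigma ← alpha → eps → phi
  alpha is a fork here and alpha is conditioned on, so the path is blocked at alpha.
Path 6: kappa → sigma ← eps → phi
  sigma is a collider and sigma is conditioned on, which opens it; eps is a fork and eps is not conditioned on — no node blocks this path, so it is active.
Because an active path exists, kappa and phi are not d-separated.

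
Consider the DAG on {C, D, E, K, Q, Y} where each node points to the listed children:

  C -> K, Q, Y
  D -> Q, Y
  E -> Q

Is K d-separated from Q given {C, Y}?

Enumerating the 2 paths from K to Q and testing each for blocking by {C, Y}:
Path 1: K ← C → Q
  C is a fork here and C is conditioned on, so the path is blocked at C.
Path 2: K ← C → Y ← D → Q
  C is a fork here and C is conditioned on, so the path is blocked at C.
All paths are blocked; K ⊥ Q | {C, Y} holds.

Yes — K and Q are d-separated given {C, Y}.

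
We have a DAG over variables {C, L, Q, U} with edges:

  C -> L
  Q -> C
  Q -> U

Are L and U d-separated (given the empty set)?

No

There is one path between L and U:
Path 1: L ← C ← Q → U
  C is a chain and C is not conditioned on; Q is a fork and Q is not conditioned on — no node blocks this path, so it is active.
At least one path is unblocked, so d-separation fails.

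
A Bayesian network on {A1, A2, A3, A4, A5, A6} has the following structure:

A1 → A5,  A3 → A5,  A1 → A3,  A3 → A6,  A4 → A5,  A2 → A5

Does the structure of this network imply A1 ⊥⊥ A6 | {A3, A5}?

Yes

We examine all 2 paths between A1 and A6:
  1. A1 → A3 → A6 — A3:chain[blocks] ⇒ blocked
  2. A1 → A5 ← A3 → A6 — A5:collider[open]; A3:fork[blocks] ⇒ blocked
All paths are blocked; A1 ⊥ A6 | {A3, A5} holds.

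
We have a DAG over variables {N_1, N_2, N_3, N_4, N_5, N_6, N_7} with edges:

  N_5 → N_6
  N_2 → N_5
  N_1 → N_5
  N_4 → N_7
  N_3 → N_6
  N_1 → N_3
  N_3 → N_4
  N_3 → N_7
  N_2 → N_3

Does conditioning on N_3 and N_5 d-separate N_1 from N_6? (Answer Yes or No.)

Yes

There are 4 undirected paths between N_1 and N_6; checking each against the conditioning set {N_3, N_5}:
Path 1: N_1 → N_3 ← N_2 → N_5 → N_6
  N_5 is a chain here and N_5 is conditioned on, so the path is blocked at N_5.
Path 2: N_1 → N_3 → N_6
  N_3 is a chain here and N_3 is conditioned on, so the path is blocked at N_3.
Path 3: N_1 → N_5 ← N_2 → N_3 → N_6
  N_3 is a chain here and N_3 is conditioned on, so the path is blocked at N_3.
Path 4: N_1 → N_5 → N_6
  N_5 is a chain here and N_5 is conditioned on, so the path is blocked at N_5.
Every path is blocked, so N_1 and N_6 are d-separated given {N_3, N_5}.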